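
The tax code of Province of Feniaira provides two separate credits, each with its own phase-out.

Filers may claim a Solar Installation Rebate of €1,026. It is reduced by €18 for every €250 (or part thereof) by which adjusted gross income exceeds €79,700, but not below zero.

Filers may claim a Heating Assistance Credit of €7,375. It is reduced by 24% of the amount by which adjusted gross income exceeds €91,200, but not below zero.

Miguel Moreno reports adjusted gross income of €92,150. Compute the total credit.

€7,273

Solar Installation Rebate: income exceeds €79,700 by €12,450, which is 50 full-or-partial €250 increments; reduction = 50 × €18 = €900, leaving €126.
Heating Assistance Credit: 24% of the €950 excess over €91,200 is €228; credit = €7,375 − €228 = €7,147.
Total: €126 + €7,147 = €7,273.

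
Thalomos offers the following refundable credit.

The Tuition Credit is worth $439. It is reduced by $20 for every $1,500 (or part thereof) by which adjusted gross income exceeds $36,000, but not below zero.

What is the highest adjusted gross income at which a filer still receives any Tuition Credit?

After 21 increments the reduction is 21 × $20 = $420, leaving $19; one more increment wipes it out. Increment 21 ends at excess 21 × $1,500 = $31,500, so the highest qualifying income is $36,000 + $31,500 = $67,500.

$67,500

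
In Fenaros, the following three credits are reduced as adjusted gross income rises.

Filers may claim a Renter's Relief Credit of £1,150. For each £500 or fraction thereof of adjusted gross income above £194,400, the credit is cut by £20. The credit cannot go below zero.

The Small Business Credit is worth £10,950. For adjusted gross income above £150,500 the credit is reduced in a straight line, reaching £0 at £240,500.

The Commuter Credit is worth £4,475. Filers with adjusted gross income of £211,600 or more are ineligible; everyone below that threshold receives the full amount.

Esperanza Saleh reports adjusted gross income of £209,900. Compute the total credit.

£8,728

Renter's Relief Credit: income exceeds £194,400 by £15,500, which is 31 full-or-partial £500 increments; reduction = 31 × £20 = £620, leaving £530.
Small Business Credit: £209,900 is £59,400 into a £90,000 phase-out range, leaving 30,600/90,000 of the credit: £10,950 × 30,600/90,000 = £3,723.
Commuter Credit: £209,900 is below the £211,600 cutoff, so the full £4,475 applies.
Total: £530 + £3,723 + £4,475 = £8,728.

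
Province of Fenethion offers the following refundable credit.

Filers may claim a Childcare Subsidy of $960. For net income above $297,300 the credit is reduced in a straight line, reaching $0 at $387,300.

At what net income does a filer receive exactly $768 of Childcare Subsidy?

$768 is 768/960 of the full $960, so 192/960 of the $90,000 range has been used: income = $297,300 + $90,000 × 192/960 = $315,300.

$315,300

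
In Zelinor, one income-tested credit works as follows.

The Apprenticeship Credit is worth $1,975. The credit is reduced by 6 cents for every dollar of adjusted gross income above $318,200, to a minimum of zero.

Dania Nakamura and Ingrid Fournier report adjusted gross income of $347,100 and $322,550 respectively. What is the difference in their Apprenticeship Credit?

$1,473

Dania ($347,100): Apprenticeship Credit: 6% of the $28,900 excess over $318,200 is $1,734; credit = $1,975 − $1,734 = $241.
Ingrid ($322,550): Apprenticeship Credit: 6% of the $4,350 excess over $318,200 is $261; credit = $1,975 − $261 = $1,714.
Difference: |$241 − $1,714| = $1,473.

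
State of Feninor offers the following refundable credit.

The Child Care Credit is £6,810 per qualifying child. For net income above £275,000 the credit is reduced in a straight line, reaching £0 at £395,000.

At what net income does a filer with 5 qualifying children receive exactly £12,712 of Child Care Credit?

£350,200

Full credit = 5 × £6,810 = £34,050.
£12,712 is 12,712/34,050 of the full £34,050, so 21,338/34,050 of the £120,000 range has been used: income = £275,000 + £120,000 × 21,338/34,050 = £350,200.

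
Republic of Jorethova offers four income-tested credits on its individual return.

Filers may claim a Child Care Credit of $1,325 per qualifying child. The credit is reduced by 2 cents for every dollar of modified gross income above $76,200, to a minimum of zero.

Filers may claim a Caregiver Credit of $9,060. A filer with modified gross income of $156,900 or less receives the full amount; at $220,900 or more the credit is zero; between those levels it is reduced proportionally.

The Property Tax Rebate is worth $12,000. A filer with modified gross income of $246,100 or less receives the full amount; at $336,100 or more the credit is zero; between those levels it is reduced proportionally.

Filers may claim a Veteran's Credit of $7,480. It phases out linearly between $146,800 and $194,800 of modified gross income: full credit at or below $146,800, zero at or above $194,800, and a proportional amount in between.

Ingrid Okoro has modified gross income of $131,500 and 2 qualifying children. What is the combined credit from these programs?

Child Care Credit: base = 2 × $1,325 = $2,650. 2% of the $55,300 excess over $76,200 is $1,106; credit = $2,650 − $1,106 = $1,544.
Caregiver Credit: $131,500 is at or below the $156,900 threshold, so the full $9,060 applies.
Property Tax Rebate: $131,500 is at or below the $246,100 threshold, so the full $12,000 applies.
Veteran's Credit: $131,500 is at or below the $146,800 threshold, so the full $7,480 applies.
Total: $1,544 + $9,060 + $12,000 + $7,480 = $30,084.

$30,084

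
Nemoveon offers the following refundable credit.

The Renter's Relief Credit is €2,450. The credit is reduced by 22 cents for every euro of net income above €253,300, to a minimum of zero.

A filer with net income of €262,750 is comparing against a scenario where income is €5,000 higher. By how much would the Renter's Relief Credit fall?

€371

At €262,750 — 22% of the €9,450 excess over €253,300 is €2,079; credit = €2,450 − €2,079 = €371.
At €267,750 — 22% of the €14,450 excess over €253,300 is €3,179 ≥ base, so the credit is €0.
Lost: €371 − €0 = €371.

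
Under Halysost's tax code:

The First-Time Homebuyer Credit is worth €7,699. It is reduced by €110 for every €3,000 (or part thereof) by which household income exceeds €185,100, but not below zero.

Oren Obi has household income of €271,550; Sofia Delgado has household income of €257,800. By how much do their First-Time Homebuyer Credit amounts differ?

€440

Oren (€271,550): First-Time Homebuyer Credit: income exceeds €185,100 by €86,450, which is 29 full-or-partial €3,000 increments; reduction = 29 × €110 = €3,190, leaving €4,509.
Sofia (€257,800): First-Time Homebuyer Credit: income exceeds €185,100 by €72,700, which is 25 full-or-partial €3,000 increments; reduction = 25 × €110 = €2,750, leaving €4,949.
Difference: |€4,509 − €4,949| = €440.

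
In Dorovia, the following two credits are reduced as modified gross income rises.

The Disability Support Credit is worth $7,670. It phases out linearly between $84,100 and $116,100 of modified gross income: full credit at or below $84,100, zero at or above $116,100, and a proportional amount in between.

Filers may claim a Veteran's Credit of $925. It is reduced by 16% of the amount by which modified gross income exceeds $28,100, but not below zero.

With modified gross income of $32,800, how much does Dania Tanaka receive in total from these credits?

Disability Support Credit: $32,800 is at or below the $84,100 threshold, so the full $7,670 applies.
Veteran's Credit: 16% of the $4,700 excess over $28,100 is $752; credit = $925 − $752 = $173.
Total: $7,670 + $173 = $7,843.

$7,843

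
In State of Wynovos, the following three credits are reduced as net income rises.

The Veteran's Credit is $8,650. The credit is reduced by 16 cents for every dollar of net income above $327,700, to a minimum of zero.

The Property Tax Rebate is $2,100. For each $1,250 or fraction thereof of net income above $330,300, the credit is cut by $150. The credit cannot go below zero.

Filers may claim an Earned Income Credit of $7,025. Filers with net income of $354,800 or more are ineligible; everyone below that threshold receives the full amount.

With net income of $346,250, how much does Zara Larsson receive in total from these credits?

$12,857

Veteran's Credit: 16% of the $18,550 excess over $327,700 is $2,968; credit = $8,650 − $2,968 = $5,682.
Property Tax Rebate: income exceeds $330,300 by $15,950, which is 13 full-or-partial $1,250 increments; reduction = 13 × $150 = $1,950, leaving $150.
Earned Income Credit: $346,250 is below the $354,800 cutoff, so the full $7,025 applies.
Total: $5,682 + $150 + $7,025 = $12,857.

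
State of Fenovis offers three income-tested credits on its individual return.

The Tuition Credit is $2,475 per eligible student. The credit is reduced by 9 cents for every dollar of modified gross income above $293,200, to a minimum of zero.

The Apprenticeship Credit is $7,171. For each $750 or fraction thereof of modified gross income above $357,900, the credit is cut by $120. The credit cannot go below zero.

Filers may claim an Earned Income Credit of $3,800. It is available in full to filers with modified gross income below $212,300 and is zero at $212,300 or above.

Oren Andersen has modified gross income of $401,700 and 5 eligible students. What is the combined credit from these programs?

Tuition Credit: base = 5 × $2,475 = $12,375. 9% of the $108,500 excess over $293,200 is $9,765; credit = $12,375 − $9,765 = $2,610.
Apprenticeship Credit: income exceeds $357,900 by $43,800, which is 59 full-or-partial $750 increments; reduction = 59 × $120 = $7,080, leaving $91.
Earned Income Credit: $401,700 meets or exceeds the $212,300 cutoff, so the credit is $0.
Total: $2,610 + $91 + $0 = $2,701.

$2,701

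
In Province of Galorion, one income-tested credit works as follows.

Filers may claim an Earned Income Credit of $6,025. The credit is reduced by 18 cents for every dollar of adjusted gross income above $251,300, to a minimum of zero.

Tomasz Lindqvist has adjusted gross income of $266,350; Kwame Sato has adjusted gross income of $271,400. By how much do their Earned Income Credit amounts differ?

$909

Tomasz ($266,350): Earned Income Credit: 18% of the $15,050 excess over $251,300 is $2,709; credit = $6,025 − $2,709 = $3,316.
Kwame ($271,400): Earned Income Credit: 18% of the $20,100 excess over $251,300 is $3,618; credit = $6,025 − $3,618 = $2,407.
Difference: |$3,316 − $2,407| = $909.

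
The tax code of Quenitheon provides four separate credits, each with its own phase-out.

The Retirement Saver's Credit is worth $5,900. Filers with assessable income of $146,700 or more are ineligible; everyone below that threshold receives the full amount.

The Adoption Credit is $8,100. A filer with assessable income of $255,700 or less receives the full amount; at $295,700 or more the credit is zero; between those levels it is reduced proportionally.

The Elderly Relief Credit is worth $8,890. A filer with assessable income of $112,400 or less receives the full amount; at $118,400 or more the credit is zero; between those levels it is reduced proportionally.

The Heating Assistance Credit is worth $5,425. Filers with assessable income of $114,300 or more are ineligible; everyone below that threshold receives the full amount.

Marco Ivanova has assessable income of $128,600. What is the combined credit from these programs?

$14,000

Retirement Saver's Credit: $128,600 is below the $146,700 cutoff, so the full $5,900 applies.
Adoption Credit: $128,600 is at or below the $255,700 threshold, so the full $8,100 applies.
Elderly Relief Credit: $128,600 is at or above $118,400, so the credit is $0.
Heating Assistance Credit: $128,600 meets or exceeds the $114,300 cutoff, so the credit is $0.
Total: $5,900 + $8,100 + $0 + $0 = $14,000.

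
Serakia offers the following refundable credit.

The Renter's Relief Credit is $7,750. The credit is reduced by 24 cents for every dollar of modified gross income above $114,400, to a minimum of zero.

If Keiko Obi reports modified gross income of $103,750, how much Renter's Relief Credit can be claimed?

$7,750

Renter's Relief Credit: $103,750 is at or below the $114,400 threshold, so the full $7,750 applies.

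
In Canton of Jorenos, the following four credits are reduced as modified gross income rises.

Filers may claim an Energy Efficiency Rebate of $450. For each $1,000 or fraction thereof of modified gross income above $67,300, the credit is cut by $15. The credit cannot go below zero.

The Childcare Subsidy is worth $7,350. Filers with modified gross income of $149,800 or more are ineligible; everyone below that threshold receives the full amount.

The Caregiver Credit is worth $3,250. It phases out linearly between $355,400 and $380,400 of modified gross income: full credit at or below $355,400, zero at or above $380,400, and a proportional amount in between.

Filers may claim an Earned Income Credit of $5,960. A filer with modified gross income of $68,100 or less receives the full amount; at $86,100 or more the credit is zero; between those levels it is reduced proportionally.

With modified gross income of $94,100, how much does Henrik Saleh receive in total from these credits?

$10,645

Energy Efficiency Rebate: income exceeds $67,300 by $26,800, which is 27 full-or-partial $1,000 increments; reduction = 27 × $15 = $405, leaving $45.
Childcare Subsidy: $94,100 is below the $149,800 cutoff, so the full $7,350 applies.
Caregiver Credit: $94,100 is at or below the $355,400 threshold, so the full $3,250 applies.
Earned Income Credit: $94,100 is at or above $86,100, so the credit is $0.
Total: $45 + $7,350 + $3,250 + $0 = $10,645.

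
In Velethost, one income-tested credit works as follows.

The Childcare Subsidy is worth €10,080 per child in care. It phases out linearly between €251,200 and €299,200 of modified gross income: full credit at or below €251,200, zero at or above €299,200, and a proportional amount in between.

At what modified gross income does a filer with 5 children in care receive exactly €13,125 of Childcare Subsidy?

€286,700

Full credit = 5 × €10,080 = €50,400.
€13,125 is 13,125/50,400 of the full €50,400, so 37,275/50,400 of the €48,000 range has been used: income = €251,200 + €48,000 × 37,275/50,400 = €286,700.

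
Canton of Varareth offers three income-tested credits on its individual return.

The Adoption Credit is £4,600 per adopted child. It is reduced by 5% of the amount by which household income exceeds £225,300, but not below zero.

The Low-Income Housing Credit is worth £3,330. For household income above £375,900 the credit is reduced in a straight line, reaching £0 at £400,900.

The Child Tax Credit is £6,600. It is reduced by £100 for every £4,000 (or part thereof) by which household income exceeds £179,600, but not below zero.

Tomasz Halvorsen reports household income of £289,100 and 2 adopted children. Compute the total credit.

£13,140

Adoption Credit: base = 2 × £4,600 = £9,200. 5% of the £63,800 excess over £225,300 is £3,190; credit = £9,200 − £3,190 = £6,010.
Low-Income Housing Credit: £289,100 is at or below the £375,900 threshold, so the full £3,330 applies.
Child Tax Credit: income exceeds £179,600 by £109,500, which is 28 full-or-partial £4,000 increments; reduction = 28 × £100 = £2,800, leaving £3,800.
Total: £6,010 + £3,330 + £3,800 = £13,140.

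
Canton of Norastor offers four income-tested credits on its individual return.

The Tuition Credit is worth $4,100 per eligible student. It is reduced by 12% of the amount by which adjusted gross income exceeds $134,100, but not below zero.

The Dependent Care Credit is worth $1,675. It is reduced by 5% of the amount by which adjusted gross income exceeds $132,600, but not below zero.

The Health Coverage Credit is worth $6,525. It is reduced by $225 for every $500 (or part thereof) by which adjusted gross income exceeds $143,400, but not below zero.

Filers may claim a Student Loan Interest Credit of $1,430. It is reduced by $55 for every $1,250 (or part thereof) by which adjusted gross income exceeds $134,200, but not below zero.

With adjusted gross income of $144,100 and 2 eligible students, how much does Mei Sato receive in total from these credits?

$15,165

Tuition Credit: base = 2 × $4,100 = $8,200. 12% of the $10,000 excess over $134,100 is $1,200; credit = $8,200 − $1,200 = $7,000.
Dependent Care Credit: 5% of the $11,500 excess over $132,600 is $575; credit = $1,675 − $575 = $1,100.
Health Coverage Credit: income exceeds $143,400 by $700, which is 2 full-or-partial $500 increments; reduction = 2 × $225 = $450, leaving $6,075.
Student Loan Interest Credit: income exceeds $134,200 by $9,900, which is 8 full-or-partial $1,250 increments; reduction = 8 × $55 = $440, leaving $990.
Total: $7,000 + $1,100 + $6,075 + $990 = $15,165.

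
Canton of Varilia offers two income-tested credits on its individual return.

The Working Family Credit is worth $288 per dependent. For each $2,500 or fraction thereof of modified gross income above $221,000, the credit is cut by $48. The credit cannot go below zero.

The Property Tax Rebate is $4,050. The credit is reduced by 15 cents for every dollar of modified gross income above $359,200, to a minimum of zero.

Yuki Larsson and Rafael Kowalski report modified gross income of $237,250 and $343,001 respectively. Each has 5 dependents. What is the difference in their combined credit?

$1,104

Yuki ($237,250): Working Family Credit: base = 5 × $288 = $1,440. income exceeds $221,000 by $16,250, which is 7 full-or-partial $2,500 increments; reduction = 7 × $48 = $336, leaving $1,104. Property Tax Rebate: $237,250 is at or below the $359,200 threshold, so the full $4,050 applies. total $1,104 + $4,050 = $5,154
Rafael ($343,001): Working Family Credit: base = 5 × $288 = $1,440. income exceeds $221,000 by $122,001 → 49 increments × $48 = $2,352 ≥ base, so the credit is $0. Property Tax Rebate: $343,001 is at or below the $359,200 threshold, so the full $4,050 applies. total $0 + $4,050 = $4,050
Difference: |$5,154 − $4,050| = $1,104.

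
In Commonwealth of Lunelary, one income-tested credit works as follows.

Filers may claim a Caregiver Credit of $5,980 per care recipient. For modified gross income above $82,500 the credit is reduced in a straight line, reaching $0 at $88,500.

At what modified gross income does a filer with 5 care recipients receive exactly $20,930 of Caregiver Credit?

Full credit = 5 × $5,980 = $29,900.
$20,930 is 20,930/29,900 of the full $29,900, so 8,970/29,900 of the $6,000 range has been used: income = $82,500 + $6,000 × 8,970/29,900 = $84,300.

$84,300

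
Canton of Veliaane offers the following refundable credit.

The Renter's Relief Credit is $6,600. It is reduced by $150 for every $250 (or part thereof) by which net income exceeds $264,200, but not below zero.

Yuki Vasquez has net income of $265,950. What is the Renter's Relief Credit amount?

$5,550

Renter's Relief Credit: income exceeds $264,200 by $1,750, which is 7 full-or-partial $250 increments; reduction = 7 × $150 = $1,050, leaving $5,550.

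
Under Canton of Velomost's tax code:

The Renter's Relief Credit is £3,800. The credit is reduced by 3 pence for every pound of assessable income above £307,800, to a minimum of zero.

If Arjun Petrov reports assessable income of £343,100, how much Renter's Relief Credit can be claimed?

£2,741

Renter's Relief Credit: 3% of the £35,300 excess over £307,800 is £1,059; credit = £3,800 − £1,059 = £2,741.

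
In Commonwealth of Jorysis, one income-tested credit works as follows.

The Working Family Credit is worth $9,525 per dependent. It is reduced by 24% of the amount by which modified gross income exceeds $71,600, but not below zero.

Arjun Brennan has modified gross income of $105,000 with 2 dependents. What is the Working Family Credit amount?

$11,034

Working Family Credit: base = 2 × $9,525 = $19,050. 24% of the $33,400 excess over $71,600 is $8,016; credit = $19,050 − $8,016 = $11,034.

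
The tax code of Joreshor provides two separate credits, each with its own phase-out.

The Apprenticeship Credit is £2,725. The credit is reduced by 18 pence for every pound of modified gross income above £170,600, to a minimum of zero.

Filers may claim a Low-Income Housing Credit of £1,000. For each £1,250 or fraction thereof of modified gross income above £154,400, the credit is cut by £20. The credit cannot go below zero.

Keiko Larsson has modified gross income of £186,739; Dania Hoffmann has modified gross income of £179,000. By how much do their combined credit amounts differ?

Keiko (£186,739): Apprenticeship Credit: 18% of the £16,139 excess over £170,600 is £2,905.02 ≥ base, so the credit is £0. Low-Income Housing Credit: income exceeds £154,400 by £32,339, which is 26 full-or-partial £1,250 increments; reduction = 26 × £20 = £520, leaving £480. total £0 + £480 = £480
Dania (£179,000): Apprenticeship Credit: 18% of the £8,400 excess over £170,600 is £1,512; credit = £2,725 − £1,512 = £1,213. Low-Income Housing Credit: income exceeds £154,400 by £24,600, which is 20 full-or-partial £1,250 increments; reduction = 20 × £20 = £400, leaving £600. total £1,213 + £600 = £1,813
Difference: |£480 − £1,813| = £1,333.

£1,333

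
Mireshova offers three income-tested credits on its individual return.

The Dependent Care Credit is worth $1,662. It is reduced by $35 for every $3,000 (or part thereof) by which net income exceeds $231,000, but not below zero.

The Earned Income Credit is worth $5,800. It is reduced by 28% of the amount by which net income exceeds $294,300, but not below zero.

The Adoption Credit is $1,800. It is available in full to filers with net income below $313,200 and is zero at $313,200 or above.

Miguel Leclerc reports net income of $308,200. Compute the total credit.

$4,460

Dependent Care Credit: income exceeds $231,000 by $77,200, which is 26 full-or-partial $3,000 increments; reduction = 26 × $35 = $910, leaving $752.
Earned Income Credit: 28% of the $13,900 excess over $294,300 is $3,892; credit = $5,800 − $3,892 = $1,908.
Adoption Credit: $308,200 is below the $313,200 cutoff, so the full $1,800 applies.
Total: $752 + $1,908 + $1,800 = $4,460.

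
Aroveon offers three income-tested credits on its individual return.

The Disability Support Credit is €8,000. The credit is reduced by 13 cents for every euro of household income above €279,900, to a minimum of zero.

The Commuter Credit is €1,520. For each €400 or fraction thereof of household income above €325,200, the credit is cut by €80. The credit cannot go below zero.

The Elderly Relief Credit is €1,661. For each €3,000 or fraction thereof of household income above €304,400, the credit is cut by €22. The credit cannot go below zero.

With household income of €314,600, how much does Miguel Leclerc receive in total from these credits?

Disability Support Credit: 13% of the €34,700 excess over €279,900 is €4,511; credit = €8,000 − €4,511 = €3,489.
Commuter Credit: €314,600 is at or below the €325,200 threshold, so the full €1,520 applies.
Elderly Relief Credit: income exceeds €304,400 by €10,200, which is 4 full-or-partial €3,000 increments; reduction = 4 × €22 = €88, leaving €1,573.
Total: €3,489 + €1,520 + €1,573 = €6,582.

€6,582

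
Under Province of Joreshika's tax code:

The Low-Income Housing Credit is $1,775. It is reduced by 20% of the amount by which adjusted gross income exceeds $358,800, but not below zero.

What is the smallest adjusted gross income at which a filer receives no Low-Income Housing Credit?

$367,675

The credit falls by 20% of each dollar above $358,800, so it reaches zero when the excess is $1,775 / 20% = $8,875: income = $358,800 + $8,875 = $367,675.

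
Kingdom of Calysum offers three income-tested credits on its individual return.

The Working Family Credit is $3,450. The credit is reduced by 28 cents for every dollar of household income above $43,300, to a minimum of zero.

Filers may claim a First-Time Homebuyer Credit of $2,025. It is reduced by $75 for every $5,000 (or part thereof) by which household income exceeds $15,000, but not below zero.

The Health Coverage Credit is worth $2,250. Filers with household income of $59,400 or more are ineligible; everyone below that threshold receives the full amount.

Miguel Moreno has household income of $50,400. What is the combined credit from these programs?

Working Family Credit: 28% of the $7,100 excess over $43,300 is $1,988; credit = $3,450 − $1,988 = $1,462.
First-Time Homebuyer Credit: income exceeds $15,000 by $35,400, which is 8 full-or-partial $5,000 increments; reduction = 8 × $75 = $600, leaving $1,425.
Health Coverage Credit: $50,400 is below the $59,400 cutoff, so the full $2,250 applies.
Total: $1,462 + $1,425 + $2,250 = $5,137.

$5,137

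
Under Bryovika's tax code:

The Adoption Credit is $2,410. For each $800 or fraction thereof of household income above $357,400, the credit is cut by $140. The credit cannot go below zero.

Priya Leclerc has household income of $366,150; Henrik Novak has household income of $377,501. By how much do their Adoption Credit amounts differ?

$870

Priya ($366,150): Adoption Credit: income exceeds $357,400 by $8,750, which is 11 full-or-partial $800 increments; reduction = 11 × $140 = $1,540, leaving $870.
Henrik ($377,501): Adoption Credit: income exceeds $357,400 by $20,101 → 26 increments × $140 = $3,640 ≥ base, so the credit is $0.
Difference: |$870 − $0| = $870.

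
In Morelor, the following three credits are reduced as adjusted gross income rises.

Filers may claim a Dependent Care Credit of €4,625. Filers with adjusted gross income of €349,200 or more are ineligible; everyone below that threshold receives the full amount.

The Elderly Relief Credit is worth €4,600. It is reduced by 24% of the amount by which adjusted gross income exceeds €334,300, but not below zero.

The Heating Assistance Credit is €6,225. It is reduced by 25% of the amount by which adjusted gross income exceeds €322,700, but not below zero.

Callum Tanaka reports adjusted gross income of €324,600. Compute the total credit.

€14,975

Dependent Care Credit: €324,600 is below the €349,200 cutoff, so the full €4,625 applies.
Elderly Relief Credit: €324,600 is at or below the €334,300 threshold, so the full €4,600 applies.
Heating Assistance Credit: 25% of the €1,900 excess over €322,700 is €475; credit = €6,225 − €475 = €5,750.
Total: €4,625 + €4,600 + €5,750 = €14,975.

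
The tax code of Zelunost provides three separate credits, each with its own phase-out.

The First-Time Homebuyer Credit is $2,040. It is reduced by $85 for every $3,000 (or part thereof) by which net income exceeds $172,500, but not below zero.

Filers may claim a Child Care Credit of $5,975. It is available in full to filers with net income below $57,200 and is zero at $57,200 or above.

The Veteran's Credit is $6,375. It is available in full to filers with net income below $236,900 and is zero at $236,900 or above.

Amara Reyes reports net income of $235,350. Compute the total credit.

First-Time Homebuyer Credit: income exceeds $172,500 by $62,850, which is 21 full-or-partial $3,000 increments; reduction = 21 × $85 = $1,785, leaving $255.
Child Care Credit: $235,350 meets or exceeds the $57,200 cutoff, so the credit is $0.
Veteran's Credit: $235,350 is below the $236,900 cutoff, so the full $6,375 applies.
Total: $255 + $0 + $6,375 = $6,630.

$6,630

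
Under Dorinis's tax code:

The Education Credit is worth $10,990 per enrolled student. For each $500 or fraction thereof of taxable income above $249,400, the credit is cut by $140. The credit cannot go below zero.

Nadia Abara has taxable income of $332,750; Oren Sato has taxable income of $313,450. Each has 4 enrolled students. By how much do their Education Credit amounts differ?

Nadia ($332,750): Education Credit: base = 4 × $10,990 = $43,960. income exceeds $249,400 by $83,350, which is 167 full-or-partial $500 increments; reduction = 167 × $140 = $23,380, leaving $20,580.
Oren ($313,450): Education Credit: base = 4 × $10,990 = $43,960. income exceeds $249,400 by $64,050, which is 129 full-or-partial $500 increments; reduction = 129 × $140 = $18,060, leaving $25,900.
Difference: |$20,580 − $25,900| = $5,320.

$5,320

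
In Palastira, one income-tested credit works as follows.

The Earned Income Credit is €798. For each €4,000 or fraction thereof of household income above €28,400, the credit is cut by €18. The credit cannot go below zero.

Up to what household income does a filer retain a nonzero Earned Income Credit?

After 44 increments the reduction is 44 × €18 = €792, leaving €6; one more increment wipes it out. Increment 44 ends at excess 44 × €4,000 = €176,000, so the highest qualifying income is €28,400 + €176,000 = €204,400.

€204,400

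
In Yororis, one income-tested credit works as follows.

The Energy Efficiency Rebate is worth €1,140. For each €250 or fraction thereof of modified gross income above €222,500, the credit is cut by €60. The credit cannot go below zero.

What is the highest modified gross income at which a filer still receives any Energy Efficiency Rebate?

€227,000

After 18 increments the reduction is 18 × €60 = €1,080, leaving €60; one more increment wipes it out. Increment 18 ends at excess 18 × €250 = €4,500, so the highest qualifying income is €222,500 + €4,500 = €227,000.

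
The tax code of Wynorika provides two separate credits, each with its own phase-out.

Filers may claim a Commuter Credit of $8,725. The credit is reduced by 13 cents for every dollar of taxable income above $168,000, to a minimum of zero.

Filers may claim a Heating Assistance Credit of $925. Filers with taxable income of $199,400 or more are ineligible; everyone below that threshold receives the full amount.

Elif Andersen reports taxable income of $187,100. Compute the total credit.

Commuter Credit: 13% of the $19,100 excess over $168,000 is $2,483; credit = $8,725 − $2,483 = $6,242.
Heating Assistance Credit: $187,100 is below the $199,400 cutoff, so the full $925 applies.
Total: $6,242 + $925 = $7,167.

$7,167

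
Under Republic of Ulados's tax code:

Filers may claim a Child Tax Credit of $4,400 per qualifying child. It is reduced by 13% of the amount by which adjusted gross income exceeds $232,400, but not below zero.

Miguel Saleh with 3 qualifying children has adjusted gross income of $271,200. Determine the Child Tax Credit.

$8,156

Child Tax Credit: base = 3 × $4,400 = $13,200. 13% of the $38,800 excess over $232,400 is $5,044; credit = $13,200 − $5,044 = $8,156.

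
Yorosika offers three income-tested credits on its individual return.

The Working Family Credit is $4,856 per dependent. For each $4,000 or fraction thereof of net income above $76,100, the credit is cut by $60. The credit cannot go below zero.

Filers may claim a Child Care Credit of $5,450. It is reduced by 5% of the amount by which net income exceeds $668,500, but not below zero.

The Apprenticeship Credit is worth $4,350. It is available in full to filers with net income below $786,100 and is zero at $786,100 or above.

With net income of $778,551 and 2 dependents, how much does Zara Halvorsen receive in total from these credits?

Working Family Credit: base = 2 × $4,856 = $9,712. income exceeds $76,100 by $702,451 → 176 increments × $60 = $10,560 ≥ base, so the credit is $0.
Child Care Credit: 5% of the $110,051 excess over $668,500 is $5,502.55 ≥ base, so the credit is $0.
Apprenticeship Credit: $778,551 is below the $786,100 cutoff, so the full $4,350 applies.
Total: $0 + $0 + $4,350 = $4,350.

$4,350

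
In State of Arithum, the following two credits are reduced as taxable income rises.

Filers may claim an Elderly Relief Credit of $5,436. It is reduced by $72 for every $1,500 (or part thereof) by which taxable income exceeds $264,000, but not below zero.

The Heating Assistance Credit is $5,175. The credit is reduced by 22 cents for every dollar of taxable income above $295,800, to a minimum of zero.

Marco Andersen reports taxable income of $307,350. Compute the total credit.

$5,982

Elderly Relief Credit: income exceeds $264,000 by $43,350, which is 29 full-or-partial $1,500 increments; reduction = 29 × $72 = $2,088, leaving $3,348.
Heating Assistance Credit: 22% of the $11,550 excess over $295,800 is $2,541; credit = $5,175 − $2,541 = $2,634.
Total: $3,348 + $2,634 = $5,982.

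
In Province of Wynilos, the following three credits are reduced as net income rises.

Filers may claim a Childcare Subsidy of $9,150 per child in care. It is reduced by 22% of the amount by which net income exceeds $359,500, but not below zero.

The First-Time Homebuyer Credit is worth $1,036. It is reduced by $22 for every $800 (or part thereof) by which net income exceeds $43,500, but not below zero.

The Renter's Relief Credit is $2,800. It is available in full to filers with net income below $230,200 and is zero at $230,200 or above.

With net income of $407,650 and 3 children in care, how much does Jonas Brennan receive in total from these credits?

$16,857

Childcare Subsidy: base = 3 × $9,150 = $27,450. 22% of the $48,150 excess over $359,500 is $10,593; credit = $27,450 − $10,593 = $16,857.
First-Time Homebuyer Credit: income exceeds $43,500 by $364,150 → 456 increments × $22 = $10,032 ≥ base, so the credit is $0.
Renter's Relief Credit: $407,650 meets or exceeds the $230,200 cutoff, so the credit is $0.
Total: $16,857 + $0 + $0 = $16,857.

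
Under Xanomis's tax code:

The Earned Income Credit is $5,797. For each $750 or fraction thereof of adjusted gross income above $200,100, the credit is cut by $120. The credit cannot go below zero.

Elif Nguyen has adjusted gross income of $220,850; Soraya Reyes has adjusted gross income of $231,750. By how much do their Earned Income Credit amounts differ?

Elif ($220,850): Earned Income Credit: income exceeds $200,100 by $20,750, which is 28 full-or-partial $750 increments; reduction = 28 × $120 = $3,360, leaving $2,437.
Soraya ($231,750): Earned Income Credit: income exceeds $200,100 by $31,650, which is 43 full-or-partial $750 increments; reduction = 43 × $120 = $5,160, leaving $637.
Difference: |$2,437 − $637| = $1,800.

$1,800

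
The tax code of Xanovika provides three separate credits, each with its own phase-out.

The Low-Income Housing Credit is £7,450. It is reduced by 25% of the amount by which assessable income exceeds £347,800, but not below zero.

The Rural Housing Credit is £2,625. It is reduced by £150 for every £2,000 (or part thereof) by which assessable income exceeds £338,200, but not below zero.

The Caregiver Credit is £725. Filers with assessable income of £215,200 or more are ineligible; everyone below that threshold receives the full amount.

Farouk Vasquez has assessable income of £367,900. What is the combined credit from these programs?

Low-Income Housing Credit: 25% of the £20,100 excess over £347,800 is £5,025; credit = £7,450 − £5,025 = £2,425.
Rural Housing Credit: income exceeds £338,200 by £29,700, which is 15 full-or-partial £2,000 increments; reduction = 15 × £150 = £2,250, leaving £375.
Caregiver Credit: £367,900 meets or exceeds the £215,200 cutoff, so the credit is £0.
Total: £2,425 + £375 + £0 = £2,800.

£2,800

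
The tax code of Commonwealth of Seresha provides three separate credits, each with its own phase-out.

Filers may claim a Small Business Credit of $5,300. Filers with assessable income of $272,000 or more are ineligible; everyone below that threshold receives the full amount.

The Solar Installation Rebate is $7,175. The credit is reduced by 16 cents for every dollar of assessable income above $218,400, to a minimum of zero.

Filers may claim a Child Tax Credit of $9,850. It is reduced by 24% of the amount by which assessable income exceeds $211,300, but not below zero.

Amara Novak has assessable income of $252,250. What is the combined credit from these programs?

$7,081

Small Business Credit: $252,250 is below the $272,000 cutoff, so the full $5,300 applies.
Solar Installation Rebate: 16% of the $33,850 excess over $218,400 is $5,416; credit = $7,175 − $5,416 = $1,759.
Child Tax Credit: 24% of the $40,950 excess over $211,300 is $9,828; credit = $9,850 − $9,828 = $22.
Total: $5,300 + $1,759 + $22 = $7,081.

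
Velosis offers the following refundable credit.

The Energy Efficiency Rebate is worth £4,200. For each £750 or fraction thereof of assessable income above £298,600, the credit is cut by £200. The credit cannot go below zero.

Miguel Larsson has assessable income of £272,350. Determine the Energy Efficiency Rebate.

Energy Efficiency Rebate: £272,350 is at or below the £298,600 threshold, so the full £4,200 applies.

£4,200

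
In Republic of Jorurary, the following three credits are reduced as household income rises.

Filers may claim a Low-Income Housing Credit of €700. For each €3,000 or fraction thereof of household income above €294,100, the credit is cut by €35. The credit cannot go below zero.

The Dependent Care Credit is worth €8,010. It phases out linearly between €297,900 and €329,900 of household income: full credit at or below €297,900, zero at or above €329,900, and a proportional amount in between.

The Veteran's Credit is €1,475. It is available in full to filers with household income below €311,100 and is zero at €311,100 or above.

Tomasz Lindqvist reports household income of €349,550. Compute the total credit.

Low-Income Housing Credit: income exceeds €294,100 by €55,450, which is 19 full-or-partial €3,000 increments; reduction = 19 × €35 = €665, leaving €35.
Dependent Care Credit: €349,550 is at or above €329,900, so the credit is €0.
Veteran's Credit: €349,550 meets or exceeds the €311,100 cutoff, so the credit is €0.
Total: €35 + €0 + €0 = €35.

€35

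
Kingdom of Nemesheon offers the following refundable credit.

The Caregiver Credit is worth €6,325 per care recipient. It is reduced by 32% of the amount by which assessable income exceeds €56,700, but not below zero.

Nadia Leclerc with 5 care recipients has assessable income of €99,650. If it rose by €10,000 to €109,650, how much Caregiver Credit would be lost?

€3,200

At €99,650 — base = 5 × €6,325 = €31,625. 32% of the €42,950 excess over €56,700 is €13,744; credit = €31,625 − €13,744 = €17,881.
At €109,650 — base = 5 × €6,325 = €31,625. 32% of the €52,950 excess over €56,700 is €16,944; credit = €31,625 − €16,944 = €14,681.
Lost: €17,881 − €14,681 = €3,200.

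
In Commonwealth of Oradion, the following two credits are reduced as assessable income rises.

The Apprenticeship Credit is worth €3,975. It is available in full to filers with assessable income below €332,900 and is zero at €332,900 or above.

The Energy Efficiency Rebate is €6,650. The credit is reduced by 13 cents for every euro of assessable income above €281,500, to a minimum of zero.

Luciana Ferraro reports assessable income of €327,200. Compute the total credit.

Apprenticeship Credit: €327,200 is below the €332,900 cutoff, so the full €3,975 applies.
Energy Efficiency Rebate: 13% of the €45,700 excess over €281,500 is €5,941; credit = €6,650 − €5,941 = €709.
Total: €3,975 + €709 = €4,684.

€4,684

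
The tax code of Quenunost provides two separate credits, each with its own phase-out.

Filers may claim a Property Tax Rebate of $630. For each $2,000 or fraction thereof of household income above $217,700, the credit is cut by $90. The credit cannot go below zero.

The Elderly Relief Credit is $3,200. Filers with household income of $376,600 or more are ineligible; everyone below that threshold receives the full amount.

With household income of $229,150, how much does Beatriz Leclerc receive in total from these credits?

$3,290

Property Tax Rebate: income exceeds $217,700 by $11,450, which is 6 full-or-partial $2,000 increments; reduction = 6 × $90 = $540, leaving $90.
Elderly Relief Credit: $229,150 is below the $376,600 cutoff, so the full $3,200 applies.
Total: $90 + $3,200 = $3,290.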